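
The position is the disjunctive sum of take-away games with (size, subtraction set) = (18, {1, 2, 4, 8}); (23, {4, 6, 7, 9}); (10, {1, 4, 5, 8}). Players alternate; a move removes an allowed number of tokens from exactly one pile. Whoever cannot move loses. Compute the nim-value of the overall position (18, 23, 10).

Pile A, S = {1, 2, 4, 8}:
n :  0  1  2  3  4  5  6  7  8  9 10 11 12 13 14 15 16 17 18
G :  0  1  2  0  1  2  0  1  2  0  1  2  0  1  2  0  1  2  0
G_A(18) = 0.
Pile B, S = {4, 6, 7, 9}:
G(0) = 0
G(1) = mex{} = 0
G(2) = mex{} = 0
G(3) = mex{} = 0
G(4) = mex{0} = 1
G(5) = mex{0} = 1
G(6) = mex{0,0} = 1
G(7) = mex{0,0,0} = 1
G(8) = mex{1,0,0} = 2
G(9) = mex{1,0,0,0} = 2
G(10) = mex{1,1,0,0} = 2
G(11) = mex{1,1,1,0} = 2
G(12) = mex{2,1,1,0} = 3
G(13) = mex{2,1,1,1} = 0
G(14) = mex{2,2,1,1} = 0
G(15) = mex{2,2,2,1} = 0
G(16) = mex{3,2,2,1} = 0
G(17) = mex{0,2,2,2} = 1
G(18) = mex{0,3,2,2} = 1
G(19) = mex{0,0,3,2} = 1
G(20) = mex{0,0,0,2} = 1
G(21) = mex{1,0,0,3} = 2
G(22) = mex{1,0,0,0} = 2
G(23) = mex{1,1,0,0} = 2
G_B(23) = 2.
Pile C, S = {1, 4, 5, 8}:
n :  0  1  2  3  4  5  6  7  8  9 10
G :  0  1  0  1  2  3  2  3  4  0  1
G_C(10) = 1.
Combined Grundy value = 0 ⊕ 2 ⊕ 1 = 3.

3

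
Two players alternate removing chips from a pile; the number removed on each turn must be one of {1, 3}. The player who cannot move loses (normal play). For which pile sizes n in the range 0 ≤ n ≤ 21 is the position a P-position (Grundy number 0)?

G(0) = 0
G(1) = mex{0} = 1
G(2) = mex{1} = 0
G(3) = mex{0,0} = 1
G(4) = mex{1,1} = 0
G(5) = mex{0,0} = 1
G(6) = mex{1,1} = 0
G(7) = mex{0,0} = 1
G(8) = mex{1,1} = 0
G(9) = mex{0,0} = 1
G(10) = mex{1,1} = 0
G(11) = mex{0,0} = 1
G(12) = mex{1,1} = 0
G(13) = mex{0,0} = 1
G(14) = mex{1,1} = 0
G(15) = mex{0,0} = 1
G(16) = mex{1,1} = 0
G(17) = mex{0,0} = 1
G(18) = mex{1,1} = 0
G(19) = mex{0,0} = 1
G(20) = mex{1,1} = 0
G(21) = mex{0,0} = 1
P-positions are exactly the n with G(n) = 0.

0, 2, 4, 6, 8, 10, 12, 14, 16, 18, 20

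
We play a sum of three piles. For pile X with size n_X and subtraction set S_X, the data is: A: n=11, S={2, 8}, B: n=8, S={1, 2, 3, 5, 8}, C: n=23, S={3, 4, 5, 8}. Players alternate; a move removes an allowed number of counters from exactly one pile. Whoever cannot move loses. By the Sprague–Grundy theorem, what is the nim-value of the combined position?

4

Pile A, S = {2, 8}:
G(0) = 0
G(1) = mex{} = 0
G(2) = mex{0} = 1
G(3) = mex{0} = 1
G(4) = mex{1} = 0
G(5) = mex{1} = 0
G(6) = mex{0} = 1
G(7) = mex{0} = 1
G(8) = mex{1,0} = 2
G(9) = mex{1,0} = 2
G(10) = mex{2,1} = 0
G(11) = mex{2,1} = 0
G_A(11) = 0.
Pile B, S = {1, 2, 3, 5, 8}:
n : 0 1 2 3 4 5 6 7 8
G : 0 1 2 3 0 1 2 3 4
G_B(8) = 4.
Pile C, S = {3, 4, 5, 8}:
G(0) = 0
G(1) = mex{} = 0
G(2) = mex{} = 0
G(3) = mex{0} = 1
G(4) = mex{0,0} = 1
G(5) = mex{0,0,0} = 1
G(6) = mex{1,0,0} = 2
G(7) = mex{1,1,0} = 2
G(8) = mex{1,1,1,0} = 2
G(9) = mex{2,1,1,0} = 3
G(10) = mex{2,2,1,0} = 3
G(11) = mex{2,2,2,1} = 0
G(12) = mex{3,2,2,1} = 0
G(13) = mex{3,3,2,1} = 0
G(14) = mex{0,3,3,2} = 1
G(15) = mex{0,0,3,2} = 1
G(16) = mex{0,0,0,2} = 1
G(17) = mex{1,0,0,3} = 2
G(18) = mex{1,1,0,3} = 2
G(19) = mex{1,1,1,0} = 2
G(20) = mex{2,1,1,0} = 3
G(21) = mex{2,2,1,0} = 3
G(22) = mex{2,2,2,1} = 0
G(23) = mex{3,2,2,1} = 0
G_C(23) = 0.
Combined Grundy value = 0 ⊕ 4 ⊕ 0 = 4.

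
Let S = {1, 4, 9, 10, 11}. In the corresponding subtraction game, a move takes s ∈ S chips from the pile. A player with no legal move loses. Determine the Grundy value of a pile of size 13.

4

n :  0  1  2  3  4  5  6  7  8  9 10 11 12 13
G :  0  1  0  1  2  0  1  0  1  2  3  2  3  4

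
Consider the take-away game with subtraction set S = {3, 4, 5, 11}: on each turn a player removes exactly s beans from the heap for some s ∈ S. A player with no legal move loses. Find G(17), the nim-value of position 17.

n :  0  1  2  3  4  5  6  7  8  9 10 11 12 13 14 15 16 17
G :  0  0  0  1  1  1  2  2  0  0  0  1  1  1  2  2  0  0

0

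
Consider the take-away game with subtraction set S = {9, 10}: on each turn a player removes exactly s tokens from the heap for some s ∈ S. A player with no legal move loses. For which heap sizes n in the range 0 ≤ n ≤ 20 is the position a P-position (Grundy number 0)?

0, 1, 2, 3, 4, 5, 6, 7, 8, 19, 20

n :  0  1  2  3  4  5  6  7  8  9 10 11 12 13 14 15 16 17 18 19 20
G :  0  0  0  0  0  0  0  0  0  1  1  1  1  1  1  1  1  1  2  0  0
P-positions are exactly the n with G(n) = 0.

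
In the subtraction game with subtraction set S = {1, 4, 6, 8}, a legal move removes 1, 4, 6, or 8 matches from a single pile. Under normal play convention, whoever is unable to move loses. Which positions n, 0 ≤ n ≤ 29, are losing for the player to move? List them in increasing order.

0, 2, 5, 7, 12, 14, 17, 19, 24, 26, 29

n :  0  1  2  3  4  5  6  7  8  9 10 11 12 13 14 15 16 17 18 19 20 21 22 23 24 25 26 27 28 29
G :  0  1  0  1  2  0  1  0  1  2  3  2  0  1  0  1  2  0  1  0  1  2  3  2  0  1  0  1  2  0
P-positions are exactly the n with G(n) = 0.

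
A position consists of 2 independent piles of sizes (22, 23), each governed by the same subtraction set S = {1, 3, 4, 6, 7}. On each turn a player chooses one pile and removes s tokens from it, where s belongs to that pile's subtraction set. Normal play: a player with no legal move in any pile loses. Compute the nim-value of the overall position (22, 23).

All piles use S = {1, 3, 4, 6, 7}:
G(0) = 0
G(1) = mex{0} = 1
G(2) = mex{1} = 0
G(3) = mex{0,0} = 1
G(4) = mex{1,1,0} = 2
G(5) = mex{2,0,1} = 3
G(6) = mex{3,1,0,0} = 2
G(7) = mex{2,2,1,1,0} = 3
G(8) = mex{3,3,2,0,1} = 4
G(9) = mex{4,2,3,1,0} = 5
G(10) = mex{5,3,2,2,1} = 0
G(11) = mex{0,4,3,3,2} = 1
G(12) = mex{1,5,4,2,3} = 0
G(13) = mex{0,0,5,3,2} = 1
G(14) = mex{1,1,0,4,3} = 2
G(15) = mex{2,0,1,5,4} = 3
G(16) = mex{3,1,0,0,5} = 2
G(17) = mex{2,2,1,1,0} = 3
G(18) = mex{3,3,2,0,1} = 4
G(19) = mex{4,2,3,1,0} = 5
G(20) = mex{5,3,2,2,1} = 0
G(21) = mex{0,4,3,3,2} = 1
G(22) = mex{1,5,4,2,3} = 0
G(23) = mex{0,0,5,3,2} = 1
Pile A: G(22) = 0.
Pile B: G(23) = 1.
Combined Grundy value = 0 ⊕ 1 = 1.

1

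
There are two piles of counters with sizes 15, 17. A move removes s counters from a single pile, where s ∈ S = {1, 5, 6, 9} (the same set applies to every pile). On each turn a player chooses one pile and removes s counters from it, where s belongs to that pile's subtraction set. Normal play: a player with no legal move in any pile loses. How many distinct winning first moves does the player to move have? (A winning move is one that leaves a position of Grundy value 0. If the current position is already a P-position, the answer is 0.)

0

All piles use S = {1, 5, 6, 9}:
G(0) = 0
G(1) = mex{0} = 1
G(2) = mex{1} = 0
G(3) = mex{0} = 1
G(4) = mex{1} = 0
G(5) = mex{0,0} = 1
G(6) = mex{1,1,0} = 2
G(7) = mex{2,0,1} = 3
G(8) = mex{3,1,0} = 2
G(9) = mex{2,0,1,0} = 3
G(10) = mex{3,1,0,1} = 2
G(11) = mex{2,2,1,0} = 3
G(12) = mex{3,3,2,1} = 0
G(13) = mex{0,2,3,0} = 1
G(14) = mex{1,3,2,1} = 0
G(15) = mex{0,2,3,2} = 1
G(16) = mex{1,3,2,3} = 0
G(17) = mex{0,0,3,2} = 1
Pile A: G(15) = 1.
Pile B: G(17) = 1.
Combined Grundy value = 1 ⊕ 1 = 0.
A winning move leaves total XOR = 0, i.e. changes one component's Grundy value g to g ⊕ X where X is the current total.
Pile A: target g' = 1⊕0 = 1, but every legal move changes the Grundy value (mex property), so 0 moves.
Pile B: target g' = 1⊕0 = 1, but every legal move changes the Grundy value (mex property), so 0 moves.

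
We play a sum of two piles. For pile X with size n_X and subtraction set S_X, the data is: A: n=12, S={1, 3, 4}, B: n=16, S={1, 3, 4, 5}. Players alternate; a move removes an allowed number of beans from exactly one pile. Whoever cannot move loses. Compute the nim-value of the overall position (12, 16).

3

Pile A, S = {1, 3, 4}:
n :  0  1  2  3  4  5  6  7  8  9 10 11 12
G :  0  1  0  1  2  3  2  0  1  0  1  2  3
G_A(12) = 3.
Pile B, S = {1, 3, 4, 5}:
G(0) = 0
G(1) = mex{0} = 1
G(2) = mex{1} = 0
G(3) = mex{0,0} = 1
G(4) = mex{1,1,0} = 2
G(5) = mex{2,0,1,0} = 3
G(6) = mex{3,1,0,1} = 2
G(7) = mex{2,2,1,0} = 3
G(8) = mex{3,3,2,1} = 0
G(9) = mex{0,2,3,2} = 1
G(10) = mex{1,3,2,3} = 0
G(11) = mex{0,0,3,2} = 1
G(12) = mex{1,1,0,3} = 2
G(13) = mex{2,0,1,0} = 3
G(14) = mex{3,1,0,1} = 2
G(15) = mex{2,2,1,0} = 3
G(16) = mex{3,3,2,1} = 0
G_B(16) = 0.
Combined Grundy value = 3 ⊕ 0 = 3.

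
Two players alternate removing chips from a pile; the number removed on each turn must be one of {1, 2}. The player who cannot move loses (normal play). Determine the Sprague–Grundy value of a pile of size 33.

0

G(0) = 0
G(1) = mex{0} = 1
G(2) = mex{1,0} = 2
G(3) = mex{2,1} = 0
G(4) = mex{0,2} = 1
G(5) = mex{1,0} = 2
G(6) = mex{2,1} = 0
G(7) = mex{0,2} = 1
G(8) = mex{1,0} = 2
G(9) = mex{2,1} = 0
G(10) = mex{0,2} = 1
G(11) = mex{1,0} = 2
G(12) = mex{2,1} = 0
G(13) = mex{0,2} = 1
G(14) = mex{1,0} = 2
G(15) = mex{2,1} = 0
G(16) = mex{0,2} = 1
G(17) = mex{1,0} = 2
G(18) = mex{2,1} = 0
G(19) = mex{0,2} = 1
G(20) = mex{1,0} = 2
G(21) = mex{2,1} = 0
G(22) = mex{0,2} = 1
G(23) = mex{1,0} = 2
G(24) = mex{2,1} = 0
G(25) = mex{0,2} = 1
G(26) = mex{1,0} = 2
G(27) = mex{2,1} = 0
G(28) = mex{0,2} = 1
G(29) = mex{1,0} = 2
G(30) = mex{2,1} = 0
G(31) = mex{0,2} = 1
G(32) = mex{1,0} = 2
G(33) = mex{2,1} = 0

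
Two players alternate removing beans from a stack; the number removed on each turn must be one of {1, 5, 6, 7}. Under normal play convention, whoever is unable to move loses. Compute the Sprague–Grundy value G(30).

n :  0  1  2  3  4  5  6  7  8  9 10 11 12 13 14 15 16 17 18 19 20 21 22 23 24 25 26 27 28 29 30
G :  0  1  0  1  0  1  2  3  2  3  2  3  0  1  0  1  0  1  2  3  2  3  2  3  0  1  0  1  0  1  2

2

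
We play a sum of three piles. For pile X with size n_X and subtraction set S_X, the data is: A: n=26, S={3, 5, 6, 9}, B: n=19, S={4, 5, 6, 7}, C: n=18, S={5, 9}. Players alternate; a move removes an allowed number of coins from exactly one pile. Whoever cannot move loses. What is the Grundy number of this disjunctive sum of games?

2

Pile A, S = {3, 5, 6, 9}:
G(0) = 0
G(1) = mex{} = 0
G(2) = mex{} = 0
G(3) = mex{0} = 1
G(4) = mex{0} = 1
G(5) = mex{0,0} = 1
G(6) = mex{1,0,0} = 2
G(7) = mex{1,0,0} = 2
G(8) = mex{1,1,0} = 2
G(9) = mex{2,1,1,0} = 3
G(10) = mex{2,1,1,0} = 3
G(11) = mex{2,2,1,0} = 3
G(12) = mex{3,2,2,1} = 0
G(13) = mex{3,2,2,1} = 0
G(14) = mex{3,3,2,1} = 0
G(15) = mex{0,3,3,2} = 1
G(16) = mex{0,3,3,2} = 1
G(17) = mex{0,0,3,2} = 1
G(18) = mex{1,0,0,3} = 2
G(19) = mex{1,0,0,3} = 2
G(20) = mex{1,1,0,3} = 2
G(21) = mex{2,1,1,0} = 3
G(22) = mex{2,1,1,0} = 3
G(23) = mex{2,2,1,0} = 3
G(24) = mex{3,2,2,1} = 0
G(25) = mex{3,2,2,1} = 0
G(26) = mex{3,3,2,1} = 0
G_A(26) = 0.
Pile B, S = {4, 5, 6, 7}:
n :  0  1  2  3  4  5  6  7  8  9 10 11 12 13 14 15 16 17 18 19
G :  0  0  0  0  1  1  1  1  2  2  2  0  0  0  0  1  1  1  1  2
G_B(19) = 2.
Pile C, S = {5, 9}:
n :  0  1  2  3  4  5  6  7  8  9 10 11 12 13 14 15 16 17 18
G :  0  0  0  0  0  1  1  1  1  1  2  2  2  2  0  0  0  0  0
G_C(18) = 0.
Combined Grundy value = 0 ⊕ 2 ⊕ 0 = 2.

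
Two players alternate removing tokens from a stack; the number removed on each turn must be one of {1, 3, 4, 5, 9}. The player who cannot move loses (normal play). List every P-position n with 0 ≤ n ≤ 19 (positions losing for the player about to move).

0, 2, 8, 10, 16, 18

n :  0  1  2  3  4  5  6  7  8  9 10 11 12 13 14 15 16 17 18 19
G :  0  1  0  1  2  3  2  3  0  1  0  1  2  3  2  3  0  1  0  1
P-positions are exactly the n with G(n) = 0.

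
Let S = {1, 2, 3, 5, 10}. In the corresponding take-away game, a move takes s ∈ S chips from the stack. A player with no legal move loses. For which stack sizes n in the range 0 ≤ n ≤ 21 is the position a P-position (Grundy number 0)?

n :  0  1  2  3  4  5  6  7  8  9 10 11 12 13 14 15 16 17 18 19 20 21
G :  0  1  2  3  0  1  2  3  0  1  2  3  0  1  2  3  0  1  2  3  0  1
P-positions are exactly the n with G(n) = 0.

0, 4, 8, 12, 16, 20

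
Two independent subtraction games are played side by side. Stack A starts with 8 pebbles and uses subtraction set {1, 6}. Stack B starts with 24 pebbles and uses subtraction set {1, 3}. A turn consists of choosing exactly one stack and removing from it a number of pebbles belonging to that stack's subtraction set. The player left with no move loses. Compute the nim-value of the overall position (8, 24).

1

Stack A, S = {1, 6}:
G(0) = 0
G(1) = mex{0} = 1
G(2) = mex{1} = 0
G(3) = mex{0} = 1
G(4) = mex{1} = 0
G(5) = mex{0} = 1
G(6) = mex{1,0} = 2
G(7) = mex{2,1} = 0
G(8) = mex{0,0} = 1
G_A(8) = 1.
Stack B, S = {1, 3}:
n :  0  1  2  3  4  5  6  7  8  9 10 11 12 13 14 15 16 17 18 19 20 21 22 23 24
G :  0  1  0  1  0  1  0  1  0  1  0  1  0  1  0  1  0  1  0  1  0  1  0  1  0
G_B(24) = 0.
Combined Grundy value = 1 ⊕ 0 = 1.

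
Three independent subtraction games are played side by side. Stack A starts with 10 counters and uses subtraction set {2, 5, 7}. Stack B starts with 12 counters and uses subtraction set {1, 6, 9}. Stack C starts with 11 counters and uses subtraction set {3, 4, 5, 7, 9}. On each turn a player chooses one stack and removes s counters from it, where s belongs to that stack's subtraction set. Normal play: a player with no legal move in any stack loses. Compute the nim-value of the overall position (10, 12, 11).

3

Stack A, S = {2, 5, 7}:
n :  0  1  2  3  4  5  6  7  8  9 10
G :  0  0  1  1  0  2  1  3  2  2  0
G_A(10) = 0.
Stack B, S = {1, 6, 9}:
n :  0  1  2  3  4  5  6  7  8  9 10 11 12
G :  0  1  0  1  0  1  2  0  1  2  3  2  0
G_B(12) = 0.
Stack C, S = {3, 4, 5, 7, 9}:
G(0) = 0
G(1) = mex{} = 0
G(2) = mex{} = 0
G(3) = mex{0} = 1
G(4) = mex{0,0} = 1
G(5) = mex{0,0,0} = 1
G(6) = mex{1,0,0} = 2
G(7) = mex{1,1,0,0} = 2
G(8) = mex{1,1,1,0} = 2
G(9) = mex{2,1,1,0,0} = 3
G(10) = mex{2,2,1,1,0} = 3
G(11) = mex{2,2,2,1,0} = 3
G_C(11) = 3.
Combined Grundy value = 0 ⊕ 0 ⊕ 3 = 3.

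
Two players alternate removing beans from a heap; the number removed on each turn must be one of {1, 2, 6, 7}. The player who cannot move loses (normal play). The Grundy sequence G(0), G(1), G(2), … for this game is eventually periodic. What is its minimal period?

8

n :  0  1  2  3  4  5  6  7  8  9 10 11 12 13 14 15 16 17
G :  0  1  2  0  1  2  3  4  0  1  2  0  1  2  3  4  0  1
G(n+8) = G(n) holds for n = 0,…,6 (a full window of length max(S) = 7), so the sequence is purely periodic with period 8.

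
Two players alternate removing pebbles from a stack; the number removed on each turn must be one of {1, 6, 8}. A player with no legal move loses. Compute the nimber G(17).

1

n :  0  1  2  3  4  5  6  7  8  9 10 11 12 13 14 15 16 17
G :  0  1  0  1  0  1  2  0  1  0  1  0  1  2  0  1  0  1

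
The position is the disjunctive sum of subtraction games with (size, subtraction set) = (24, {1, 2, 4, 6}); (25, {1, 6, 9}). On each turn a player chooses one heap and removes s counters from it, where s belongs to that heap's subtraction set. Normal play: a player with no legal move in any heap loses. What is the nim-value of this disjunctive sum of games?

Heap A, S = {1, 2, 4, 6}:
G(0) = 0
G(1) = mex{0} = 1
G(2) = mex{1,0} = 2
G(3) = mex{2,1} = 0
G(4) = mex{0,2,0} = 1
G(5) = mex{1,0,1} = 2
G(6) = mex{2,1,2,0} = 3
G(7) = mex{3,2,0,1} = 4
G(8) = mex{4,3,1,2} = 0
G(9) = mex{0,4,2,0} = 1
G(10) = mex{1,0,3,1} = 2
G(11) = mex{2,1,4,2} = 0
G(12) = mex{0,2,0,3} = 1
G(13) = mex{1,0,1,4} = 2
G(14) = mex{2,1,2,0} = 3
G(15) = mex{3,2,0,1} = 4
G(16) = mex{4,3,1,2} = 0
G(17) = mex{0,4,2,0} = 1
G(18) = mex{1,0,3,1} = 2
G(19) = mex{2,1,4,2} = 0
G(20) = mex{0,2,0,3} = 1
G(21) = mex{1,0,1,4} = 2
G(22) = mex{2,1,2,0} = 3
G(23) = mex{3,2,0,1} = 4
G(24) = mex{4,3,1,2} = 0
G_A(24) = 0.
Heap B, S = {1, 6, 9}:
G(0) = 0
G(1) = mex{0} = 1
G(2) = mex{1} = 0
G(3) = mex{0} = 1
G(4) = mex{1} = 0
G(5) = mex{0} = 1
G(6) = mex{1,0} = 2
G(7) = mex{2,1} = 0
G(8) = mex{0,0} = 1
G(9) = mex{1,1,0} = 2
G(10) = mex{2,0,1} = 3
G(11) = mex{3,1,0} = 2
G(12) = mex{2,2,1} = 0
G(13) = mex{0,0,0} = 1
G(14) = mex{1,1,1} = 0
G(15) = mex{0,2,2} = 1
G(16) = mex{1,3,0} = 2
G(17) = mex{2,2,1} = 0
G(18) = mex{0,0,2} = 1
G(19) = mex{1,1,3} = 0
G(20) = mex{0,0,2} = 1
G(21) = mex{1,1,0} = 2
G(22) = mex{2,2,1} = 0
G(23) = mex{0,0,0} = 1
G(24) = mex{1,1,1} = 0
G(25) = mex{0,0,2} = 1
G_B(25) = 1.
Combined Grundy value = 0 ⊕ 1 = 1.

1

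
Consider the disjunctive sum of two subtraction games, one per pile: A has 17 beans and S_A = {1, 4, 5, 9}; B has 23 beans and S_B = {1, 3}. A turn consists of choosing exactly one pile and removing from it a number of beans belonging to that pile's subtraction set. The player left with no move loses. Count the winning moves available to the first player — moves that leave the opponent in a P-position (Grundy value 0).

Pile A, S = {1, 4, 5, 9}:
G(0) = 0
G(1) = mex{0} = 1
G(2) = mex{1} = 0
G(3) = mex{0} = 1
G(4) = mex{1,0} = 2
G(5) = mex{2,1,0} = 3
G(6) = mex{3,0,1} = 2
G(7) = mex{2,1,0} = 3
G(8) = mex{3,2,1} = 0
G(9) = mex{0,3,2,0} = 1
G(10) = mex{1,2,3,1} = 0
G(11) = mex{0,3,2,0} = 1
G(12) = mex{1,0,3,1} = 2
G(13) = mex{2,1,0,2} = 3
G(14) = mex{3,0,1,3} = 2
G(15) = mex{2,1,0,2} = 3
G(16) = mex{3,2,1,3} = 0
G(17) = mex{0,3,2,0} = 1
G_A(17) = 1.
Pile B, S = {1, 3}:
n :  0  1  2  3  4  5  6  7  8  9 10 11 12 13 14 15 16 17 18 19 20 21 22 23
G :  0  1  0  1  0  1  0  1  0  1  0  1  0  1  0  1  0  1  0  1  0  1  0  1
G_B(23) = 1.
Combined Grundy value = 1 ⊕ 1 = 0.
A winning move leaves total XOR = 0, i.e. changes one component's Grundy value g to g ⊕ X where X is the current total.
Pile A: target g' = 1⊕0 = 1, but every legal move changes the Grundy value (mex property), so 0 moves.
Pile B: target g' = 1⊕0 = 1, but every legal move changes the Grundy value (mex property), so 0 moves.

0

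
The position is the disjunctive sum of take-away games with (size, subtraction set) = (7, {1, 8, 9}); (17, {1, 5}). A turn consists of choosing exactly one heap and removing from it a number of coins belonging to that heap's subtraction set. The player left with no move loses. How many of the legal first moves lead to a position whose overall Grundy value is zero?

0

Heap A, S = {1, 8, 9}:
n : 0 1 2 3 4 5 6 7
G : 0 1 0 1 0 1 0 1
G_A(7) = 1.
Heap B, S = {1, 5}:
G(0) = 0
G(1) = mex{0} = 1
G(2) = mex{1} = 0
G(3) = mex{0} = 1
G(4) = mex{1} = 0
G(5) = mex{0,0} = 1
G(6) = mex{1,1} = 0
G(7) = mex{0,0} = 1
G(8) = mex{1,1} = 0
G(9) = mex{0,0} = 1
G(10) = mex{1,1} = 0
G(11) = mex{0,0} = 1
G(12) = mex{1,1} = 0
G(13) = mex{0,0} = 1
G(14) = mex{1,1} = 0
G(15) = mex{0,0} = 1
G(16) = mex{1,1} = 0
G(17) = mex{0,0} = 1
G_B(17) = 1.
Combined Grundy value = 1 ⊕ 1 = 0.
A winning move leaves total XOR = 0, i.e. changes one component's Grundy value g to g ⊕ X where X is the current total.
Heap A: target g' = 1⊕0 = 1, but every legal move changes the Grundy value (mex property), so 0 moves.
Heap B: target g' = 1⊕0 = 1, but every legal move changes the Grundy value (mex property), so 0 moves.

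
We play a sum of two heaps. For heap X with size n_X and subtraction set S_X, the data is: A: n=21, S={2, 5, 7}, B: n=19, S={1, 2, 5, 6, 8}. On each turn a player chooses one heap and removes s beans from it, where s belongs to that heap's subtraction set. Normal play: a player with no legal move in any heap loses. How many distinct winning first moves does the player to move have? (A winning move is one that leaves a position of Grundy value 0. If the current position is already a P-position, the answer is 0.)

Heap A, S = {2, 5, 7}:
G(0) = 0
G(1) = mex{} = 0
G(2) = mex{0} = 1
G(3) = mex{0} = 1
G(4) = mex{1} = 0
G(5) = mex{1,0} = 2
G(6) = mex{0,0} = 1
G(7) = mex{2,1,0} = 3
G(8) = mex{1,1,0} = 2
G(9) = mex{3,0,1} = 2
G(10) = mex{2,2,1} = 0
G(11) = mex{2,1,0} = 3
G(12) = mex{0,3,2} = 1
G(13) = mex{3,2,1} = 0
G(14) = mex{1,2,3} = 0
G(15) = mex{0,0,2} = 1
G(16) = mex{0,3,2} = 1
G(17) = mex{1,1,0} = 2
G(18) = mex{1,0,3} = 2
G(19) = mex{2,0,1} = 3
G(20) = mex{2,1,0} = 3
G(21) = mex{3,1,0} = 2
G_A(21) = 2.
Heap B, S = {1, 2, 5, 6, 8}:
G(0) = 0
G(1) = mex{0} = 1
G(2) = mex{1,0} = 2
G(3) = mex{2,1} = 0
G(4) = mex{0,2} = 1
G(5) = mex{1,0,0} = 2
G(6) = mex{2,1,1,0} = 3
G(7) = mex{3,2,2,1} = 0
G(8) = mex{0,3,0,2,0} = 1
G(9) = mex{1,0,1,0,1} = 2
G(10) = mex{2,1,2,1,2} = 0
G(11) = mex{0,2,3,2,0} = 1
G(12) = mex{1,0,0,3,1} = 2
G(13) = mex{2,1,1,0,2} = 3
G(14) = mex{3,2,2,1,3} = 0
G(15) = mex{0,3,0,2,0} = 1
G(16) = mex{1,0,1,0,1} = 2
G(17) = mex{2,1,2,1,2} = 0
G(18) = mex{0,2,3,2,0} = 1
G(19) = mex{1,0,0,3,1} = 2
G_B(19) = 2.
Combined Grundy value = 2 ⊕ 2 = 0.
A winning move leaves total XOR = 0, i.e. changes one component's Grundy value g to g ⊕ X where X is the current total.
Heap A: target g' = 2⊕0 = 2, but every legal move changes the Grundy value (mex property), so 0 moves.
Heap B: target g' = 2⊕0 = 2, but every legal move changes the Grundy value (mex property), so 0 moves.

0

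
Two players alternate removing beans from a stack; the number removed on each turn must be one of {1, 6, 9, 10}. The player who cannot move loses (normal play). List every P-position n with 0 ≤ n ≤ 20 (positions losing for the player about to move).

0, 2, 4, 7, 15, 18, 20

n :  0  1  2  3  4  5  6  7  8  9 10 11 12 13 14 15 16 17 18 19 20
G :  0  1  0  1  0  1  2  0  1  2  3  2  3  2  3  0  1  3  0  1  0
P-positions are exactly the n with G(n) = 0.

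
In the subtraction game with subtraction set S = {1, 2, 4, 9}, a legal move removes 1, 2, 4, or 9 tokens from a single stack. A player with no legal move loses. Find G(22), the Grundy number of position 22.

n :  0  1  2  3  4  5  6  7  8  9 10 11 12 13 14 15 16 17 18 19 20 21 22
G :  0  1  2  0  1  2  0  1  2  3  4  0  1  2  0  1  2  0  1  2  3  4  0

0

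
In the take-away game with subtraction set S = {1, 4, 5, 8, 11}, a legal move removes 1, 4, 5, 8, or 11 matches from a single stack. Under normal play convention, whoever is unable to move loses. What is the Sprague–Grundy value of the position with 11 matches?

n :  0  1  2  3  4  5  6  7  8  9 10 11
G :  0  1  0  1  2  3  2  3  4  0  1  4

4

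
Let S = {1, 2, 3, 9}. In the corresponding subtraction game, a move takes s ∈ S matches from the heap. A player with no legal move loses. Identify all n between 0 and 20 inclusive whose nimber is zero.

G(0) = 0
G(1) = mex{0} = 1
G(2) = mex{1,0} = 2
G(3) = mex{2,1,0} = 3
G(4) = mex{3,2,1} = 0
G(5) = mex{0,3,2} = 1
G(6) = mex{1,0,3} = 2
G(7) = mex{2,1,0} = 3
G(8) = mex{3,2,1} = 0
G(9) = mex{0,3,2,0} = 1
G(10) = mex{1,0,3,1} = 2
G(11) = mex{2,1,0,2} = 3
G(12) = mex{3,2,1,3} = 0
G(13) = mex{0,3,2,0} = 1
G(14) = mex{1,0,3,1} = 2
G(15) = mex{2,1,0,2} = 3
G(16) = mex{3,2,1,3} = 0
G(17) = mex{0,3,2,0} = 1
G(18) = mex{1,0,3,1} = 2
G(19) = mex{2,1,0,2} = 3
G(20) = mex{3,2,1,3} = 0
P-positions are exactly the n with G(n) = 0.

0, 4, 8, 12, 16, 20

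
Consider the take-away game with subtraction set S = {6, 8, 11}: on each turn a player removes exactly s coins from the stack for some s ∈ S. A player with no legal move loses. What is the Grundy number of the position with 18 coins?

0

n :  0  1  2  3  4  5  6  7  8  9 10 11 12 13 14 15 16 17 18
G :  0  0  0  0  0  0  1  1  1  1  1  1  2  2  2  2  2  0  0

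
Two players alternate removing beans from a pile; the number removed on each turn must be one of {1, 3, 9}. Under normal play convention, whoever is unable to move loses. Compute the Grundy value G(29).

1

G(0) = 0
G(1) = mex{0} = 1
G(2) = mex{1} = 0
G(3) = mex{0,0} = 1
G(4) = mex{1,1} = 0
G(5) = mex{0,0} = 1
G(6) = mex{1,1} = 0
G(7) = mex{0,0} = 1
G(8) = mex{1,1} = 0
G(9) = mex{0,0,0} = 1
G(10) = mex{1,1,1} = 0
G(11) = mex{0,0,0} = 1
G(12) = mex{1,1,1} = 0
G(13) = mex{0,0,0} = 1
G(14) = mex{1,1,1} = 0
G(15) = mex{0,0,0} = 1
G(16) = mex{1,1,1} = 0
G(17) = mex{0,0,0} = 1
G(18) = mex{1,1,1} = 0
G(19) = mex{0,0,0} = 1
G(20) = mex{1,1,1} = 0
G(21) = mex{0,0,0} = 1
G(22) = mex{1,1,1} = 0
G(23) = mex{0,0,0} = 1
G(24) = mex{1,1,1} = 0
G(25) = mex{0,0,0} = 1
G(26) = mex{1,1,1} = 0
G(27) = mex{0,0,0} = 1
G(28) = mex{1,1,1} = 0
G(29) = mex{0,0,0} = 1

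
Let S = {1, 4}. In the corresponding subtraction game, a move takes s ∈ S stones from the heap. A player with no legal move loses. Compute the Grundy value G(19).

2

G(0) = 0
G(1) = mex{0} = 1
G(2) = mex{1} = 0
G(3) = mex{0} = 1
G(4) = mex{1,0} = 2
G(5) = mex{2,1} = 0
G(6) = mex{0,0} = 1
G(7) = mex{1,1} = 0
G(8) = mex{0,2} = 1
G(9) = mex{1,0} = 2
G(10) = mex{2,1} = 0
G(11) = mex{0,0} = 1
G(12) = mex{1,1} = 0
G(13) = mex{0,2} = 1
G(14) = mex{1,0} = 2
G(15) = mex{2,1} = 0
G(16) = mex{0,0} = 1
G(17) = mex{1,1} = 0
G(18) = mex{0,2} = 1
G(19) = mex{1,0} = 2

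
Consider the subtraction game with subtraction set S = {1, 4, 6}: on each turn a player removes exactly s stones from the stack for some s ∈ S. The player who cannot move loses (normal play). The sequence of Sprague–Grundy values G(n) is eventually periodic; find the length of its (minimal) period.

G(0) = 0
G(1) = mex{0} = 1
G(2) = mex{1} = 0
G(3) = mex{0} = 1
G(4) = mex{1,0} = 2
G(5) = mex{2,1} = 0
G(6) = mex{0,0,0} = 1
G(7) = mex{1,1,1} = 0
G(8) = mex{0,2,0} = 1
G(9) = mex{1,0,1} = 2
G(10) = mex{2,1,2} = 0
G(11) = mex{0,0,0} = 1
G(12) = mex{1,1,1} = 0
G(13) = mex{0,2,0} = 1
G(14) = mex{1,0,1} = 2
G(n+5) = G(n) holds for n = 0,…,5 (a full window of length max(S) = 6), so the sequence is purely periodic with period 5.

5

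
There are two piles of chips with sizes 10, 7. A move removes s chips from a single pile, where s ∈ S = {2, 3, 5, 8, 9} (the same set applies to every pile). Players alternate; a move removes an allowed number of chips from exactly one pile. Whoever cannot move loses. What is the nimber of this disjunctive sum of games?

3

All piles use S = {2, 3, 5, 8, 9}:
n :  0  1  2  3  4  5  6  7  8  9 10
G :  0  0  1  1  2  2  3  0  4  1  3
Pile A: G(10) = 3.
Pile B: G(7) = 0.
Combined Grundy value = 3 ⊕ 0 = 3.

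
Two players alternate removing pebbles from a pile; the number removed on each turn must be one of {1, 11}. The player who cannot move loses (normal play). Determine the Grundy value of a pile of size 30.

0

G(0) = 0
G(1) = mex{0} = 1
G(2) = mex{1} = 0
G(3) = mex{0} = 1
G(4) = mex{1} = 0
G(5) = mex{0} = 1
G(6) = mex{1} = 0
G(7) = mex{0} = 1
G(8) = mex{1} = 0
G(9) = mex{0} = 1
G(10) = mex{1} = 0
G(11) = mex{0,0} = 1
G(12) = mex{1,1} = 0
G(13) = mex{0,0} = 1
G(14) = mex{1,1} = 0
G(15) = mex{0,0} = 1
G(16) = mex{1,1} = 0
G(17) = mex{0,0} = 1
G(18) = mex{1,1} = 0
G(19) = mex{0,0} = 1
G(20) = mex{1,1} = 0
G(21) = mex{0,0} = 1
G(22) = mex{1,1} = 0
G(23) = mex{0,0} = 1
G(24) = mex{1,1} = 0
G(25) = mex{0,0} = 1
G(26) = mex{1,1} = 0
G(27) = mex{0,0} = 1
G(28) = mex{1,1} = 0
G(29) = mex{0,0} = 1
G(30) = mex{1,1} = 0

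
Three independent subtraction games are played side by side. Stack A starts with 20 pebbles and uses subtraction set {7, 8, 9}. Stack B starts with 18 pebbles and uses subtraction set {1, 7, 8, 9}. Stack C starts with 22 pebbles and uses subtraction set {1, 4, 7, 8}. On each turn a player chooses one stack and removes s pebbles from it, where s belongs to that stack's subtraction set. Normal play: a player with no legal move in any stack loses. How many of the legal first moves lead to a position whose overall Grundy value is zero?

3

Stack A, S = {7, 8, 9}:
n :  0  1  2  3  4  5  6  7  8  9 10 11 12 13 14 15 16 17 18 19 20
G :  0  0  0  0  0  0  0  1  1  1  1  1  1  1  2  2  0  0  0  0  0
G_A(20) = 0.
Stack B, S = {1, 7, 8, 9}:
n :  0  1  2  3  4  5  6  7  8  9 10 11 12 13 14 15 16 17 18
G :  0  1  0  1  0  1  0  1  2  3  2  3  2  3  2  3  0  1  0
G_B(18) = 0.
Stack C, S = {1, 4, 7, 8}:
n :  0  1  2  3  4  5  6  7  8  9 10 11 12 13 14 15 16 17 18 19 20 21 22
G :  0  1  0  1  2  0  1  2  3  2  3  0  1  3  0  1  0  1  2  3  2  4  3
G_C(22) = 3.
Combined Grundy value = 0 ⊕ 0 ⊕ 3 = 3.
A winning move leaves total XOR = 0, i.e. changes one component's Grundy value g to g ⊕ X where X is the current total.
Stack A: need g' = 0⊕3 = 3. Options: 20−7→G=1, 20−8→G=1, 20−9→G=1. Hits: 0.
Stack B: need g' = 0⊕3 = 3. Options: 18−1→G=1, 18−7→G=3, 18−8→G=2, 18−9→G=3. Hits: 2.
Stack C: need g' = 3⊕3 = 0. Options: 22−1→G=4, 22−4→G=2, 22−7→G=1, 22−8→G=0. Hits: 1.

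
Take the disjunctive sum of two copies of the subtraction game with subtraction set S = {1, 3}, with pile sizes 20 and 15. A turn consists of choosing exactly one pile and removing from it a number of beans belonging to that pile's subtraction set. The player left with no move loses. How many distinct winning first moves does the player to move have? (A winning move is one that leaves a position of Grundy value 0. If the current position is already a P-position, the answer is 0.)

All piles use S = {1, 3}:
G(0) = 0
G(1) = mex{0} = 1
G(2) = mex{1} = 0
G(3) = mex{0,0} = 1
G(4) = mex{1,1} = 0
G(5) = mex{0,0} = 1
G(6) = mex{1,1} = 0
G(7) = mex{0,0} = 1
G(8) = mex{1,1} = 0
G(9) = mex{0,0} = 1
G(10) = mex{1,1} = 0
G(11) = mex{0,0} = 1
G(12) = mex{1,1} = 0
G(13) = mex{0,0} = 1
G(14) = mex{1,1} = 0
G(15) = mex{0,0} = 1
G(16) = mex{1,1} = 0
G(17) = mex{0,0} = 1
G(18) = mex{1,1} = 0
G(19) = mex{0,0} = 1
G(20) = mex{1,1} = 0
Pile A: G(20) = 0.
Pile B: G(15) = 1.
Combined Grundy value = 0 ⊕ 1 = 1.
A winning move leaves total XOR = 0, i.e. changes one component's Grundy value g to g ⊕ X where X is the current total.
Pile A: need g' = 0⊕1 = 1. Options: 20−1→G=1, 20−3→G=1. Hits: 2.
Pile B: need g' = 1⊕1 = 0. Options: 15−1→G=0, 15−3→G=0. Hits: 2.

4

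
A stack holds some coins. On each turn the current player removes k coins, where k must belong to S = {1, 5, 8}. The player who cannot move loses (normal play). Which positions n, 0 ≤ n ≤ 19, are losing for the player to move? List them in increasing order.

G(0) = 0
G(1) = mex{0} = 1
G(2) = mex{1} = 0
G(3) = mex{0} = 1
G(4) = mex{1} = 0
G(5) = mex{0,0} = 1
G(6) = mex{1,1} = 0
G(7) = mex{0,0} = 1
G(8) = mex{1,1,0} = 2
G(9) = mex{2,0,1} = 3
G(10) = mex{3,1,0} = 2
G(11) = mex{2,0,1} = 3
G(12) = mex{3,1,0} = 2
G(13) = mex{2,2,1} = 0
G(14) = mex{0,3,0} = 1
G(15) = mex{1,2,1} = 0
G(16) = mex{0,3,2} = 1
G(17) = mex{1,2,3} = 0
G(18) = mex{0,0,2} = 1
G(19) = mex{1,1,3} = 0
P-positions are exactly the n with G(n) = 0.

0, 2, 4, 6, 13, 15, 17, 19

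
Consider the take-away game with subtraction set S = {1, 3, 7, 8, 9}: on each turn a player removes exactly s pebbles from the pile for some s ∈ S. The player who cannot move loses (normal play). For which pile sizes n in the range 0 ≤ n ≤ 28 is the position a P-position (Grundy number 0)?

n :  0  1  2  3  4  5  6  7  8  9 10 11 12 13 14 15 16 17 18 19 20 21 22 23 24 25 26 27 28
G :  0  1  0  1  0  1  0  1  2  3  2  3  2  3  2  3  0  1  0  1  0  1  0  1  2  3  2  3  2
P-positions are exactly the n with G(n) = 0.

0, 2, 4, 6, 16, 18, 20, 22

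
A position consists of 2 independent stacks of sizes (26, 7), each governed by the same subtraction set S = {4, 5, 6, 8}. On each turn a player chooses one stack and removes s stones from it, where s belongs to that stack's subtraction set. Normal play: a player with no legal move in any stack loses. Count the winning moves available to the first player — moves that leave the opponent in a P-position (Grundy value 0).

4

All stacks use S = {4, 5, 6, 8}:
n :  0  1  2  3  4  5  6  7  8  9 10 11 12 13 14 15 16 17 18 19 20 21 22 23 24 25 26
G :  0  0  0  0  1  1  1  1  2  2  2  2  0  0  0  0  1  1  1  1  2  2  2  2  0  0  0
Stack A: G(26) = 0.
Stack B: G(7) = 1.
Combined Grundy value = 0 ⊕ 1 = 1.
A winning move leaves total XOR = 0, i.e. changes one component's Grundy value g to g ⊕ X where X is the current total.
Stack A: need g' = 0⊕1 = 1. Options: 26−4→G=2, 26−5→G=2, 26−6→G=2, 26−8→G=1. Hits: 1.
Stack B: need g' = 1⊕1 = 0. Options: 7−4→G=0, 7−5→G=0, 7−6→G=0. Hits: 3.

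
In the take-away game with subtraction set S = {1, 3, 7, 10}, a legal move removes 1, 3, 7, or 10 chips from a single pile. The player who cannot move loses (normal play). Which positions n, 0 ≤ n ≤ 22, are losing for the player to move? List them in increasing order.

0, 2, 4, 6, 8, 17, 19, 21

n :  0  1  2  3  4  5  6  7  8  9 10 11 12 13 14 15 16 17 18 19 20 21 22
G :  0  1  0  1  0  1  0  1  0  1  2  3  2  3  2  3  2  0  1  0  1  0  1
P-positions are exactly the n with G(n) = 0.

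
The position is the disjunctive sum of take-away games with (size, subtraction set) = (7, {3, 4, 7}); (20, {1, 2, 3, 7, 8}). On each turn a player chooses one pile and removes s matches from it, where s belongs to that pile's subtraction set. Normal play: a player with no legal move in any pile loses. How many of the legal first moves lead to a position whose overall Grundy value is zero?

0

Pile A, S = {3, 4, 7}:
G(0) = 0
G(1) = mex{} = 0
G(2) = mex{} = 0
G(3) = mex{0} = 1
G(4) = mex{0,0} = 1
G(5) = mex{0,0} = 1
G(6) = mex{1,0} = 2
G(7) = mex{1,1,0} = 2
G_A(7) = 2.
Pile B, S = {1, 2, 3, 7, 8}:
G(0) = 0
G(1) = mex{0} = 1
G(2) = mex{1,0} = 2
G(3) = mex{2,1,0} = 3
G(4) = mex{3,2,1} = 0
G(5) = mex{0,3,2} = 1
G(6) = mex{1,0,3} = 2
G(7) = mex{2,1,0,0} = 3
G(8) = mex{3,2,1,1,0} = 4
G(9) = mex{4,3,2,2,1} = 0
G(10) = mex{0,4,3,3,2} = 1
G(11) = mex{1,0,4,0,3} = 2
G(12) = mex{2,1,0,1,0} = 3
G(13) = mex{3,2,1,2,1} = 0
G(14) = mex{0,3,2,3,2} = 1
G(15) = mex{1,0,3,4,3} = 2
G(16) = mex{2,1,0,0,4} = 3
G(17) = mex{3,2,1,1,0} = 4
G(18) = mex{4,3,2,2,1} = 0
G(19) = mex{0,4,3,3,2} = 1
G(20) = mex{1,0,4,0,3} = 2
G_B(20) = 2.
Combined Grundy value = 2 ⊕ 2 = 0.
A winning move leaves total XOR = 0, i.e. changes one component's Grundy value g to g ⊕ X where X is the current total.
Pile A: target g' = 2⊕0 = 2, but every legal move changes the Grundy value (mex property), so 0 moves.
Pile B: target g' = 2⊕0 = 2, but every legal move changes the Grundy value (mex property), so 0 moves.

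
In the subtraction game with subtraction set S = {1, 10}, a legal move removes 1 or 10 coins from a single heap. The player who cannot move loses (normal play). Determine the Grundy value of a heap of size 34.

n :  0  1  2  3  4  5  6  7  8  9 10 11 12 13 14 15 16 17 18 19 20 21 22 23 24 25 26 27 28 29 30 31 32 33 34
G :  0  1  0  1  0  1  0  1  0  1  2  0  1  0  1  0  1  0  1  0  1  2  0  1  0  1  0  1  0  1  0  1  2  0  1

1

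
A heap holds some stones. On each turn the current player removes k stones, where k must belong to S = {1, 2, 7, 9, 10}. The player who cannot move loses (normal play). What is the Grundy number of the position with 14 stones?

G(0) = 0
G(1) = mex{0} = 1
G(2) = mex{1,0} = 2
G(3) = mex{2,1} = 0
G(4) = mex{0,2} = 1
G(5) = mex{1,0} = 2
G(6) = mex{2,1} = 0
G(7) = mex{0,2,0} = 1
G(8) = mex{1,0,1} = 2
G(9) = mex{2,1,2,0} = 3
G(10) = mex{3,2,0,1,0} = 4
G(11) = mex{4,3,1,2,1} = 0
G(12) = mex{0,4,2,0,2} = 1
G(13) = mex{1,0,0,1,0} = 2
G(14) = mex{2,1,1,2,1} = 0

0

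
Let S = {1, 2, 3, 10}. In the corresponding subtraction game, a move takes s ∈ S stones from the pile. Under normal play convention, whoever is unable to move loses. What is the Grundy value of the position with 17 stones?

1

n :  0  1  2  3  4  5  6  7  8  9 10 11 12 13 14 15 16 17
G :  0  1  2  3  0  1  2  3  0  1  2  3  0  1  2  3  0  1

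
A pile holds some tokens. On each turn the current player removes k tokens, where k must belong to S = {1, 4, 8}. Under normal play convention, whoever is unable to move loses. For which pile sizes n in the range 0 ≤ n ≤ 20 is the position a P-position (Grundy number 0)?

0, 2, 5, 7, 12, 14, 17, 19

G(0) = 0
G(1) = mex{0} = 1
G(2) = mex{1} = 0
G(3) = mex{0} = 1
G(4) = mex{1,0} = 2
G(5) = mex{2,1} = 0
G(6) = mex{0,0} = 1
G(7) = mex{1,1} = 0
G(8) = mex{0,2,0} = 1
G(9) = mex{1,0,1} = 2
G(10) = mex{2,1,0} = 3
G(11) = mex{3,0,1} = 2
G(12) = mex{2,1,2} = 0
G(13) = mex{0,2,0} = 1
G(14) = mex{1,3,1} = 0
G(15) = mex{0,2,0} = 1
G(16) = mex{1,0,1} = 2
G(17) = mex{2,1,2} = 0
G(18) = mex{0,0,3} = 1
G(19) = mex{1,1,2} = 0
G(20) = mex{0,2,0} = 1
P-positions are exactly the n with G(n) = 0.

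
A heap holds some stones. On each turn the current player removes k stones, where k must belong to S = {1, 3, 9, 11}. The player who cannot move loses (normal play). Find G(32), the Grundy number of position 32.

n :  0  1  2  3  4  5  6  7  8  9 10 11 12 13 14 15 16 17 18 19 20 21 22 23 24 25 26 27 28 29 30 31 32
G :  0  1  0  1  0  1  0  1  0  1  0  1  0  1  0  1  0  1  0  1  0  1  0  1  0  1  0  1  0  1  0  1  0

0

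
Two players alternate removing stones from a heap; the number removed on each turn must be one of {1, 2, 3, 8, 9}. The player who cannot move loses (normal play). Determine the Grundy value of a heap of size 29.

5

n :  0  1  2  3  4  5  6  7  8  9 10 11 12 13 14 15 16 17 18 19 20 21 22 23 24 25 26 27 28 29
G :  0  1  2  3  0  1  2  3  4  5  0  1  2  3  0  1  2  3  4  5  0  1  2  3  0  1  2  3  4  5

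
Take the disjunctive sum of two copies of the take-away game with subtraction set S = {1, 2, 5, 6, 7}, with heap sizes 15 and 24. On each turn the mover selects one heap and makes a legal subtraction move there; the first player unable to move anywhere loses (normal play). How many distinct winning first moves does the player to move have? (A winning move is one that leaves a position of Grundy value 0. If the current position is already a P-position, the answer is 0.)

2

All heaps use S = {1, 2, 5, 6, 7}:
n :  0  1  2  3  4  5  6  7  8  9 10 11 12 13 14 15 16 17 18 19 20 21 22 23 24
G :  0  1  2  0  1  2  3  4  5  3  4  0  1  2  0  1  2  3  4  5  3  4  0  1  2
Heap A: G(15) = 1.
Heap B: G(24) = 2.
Combined Grundy value = 1 ⊕ 2 = 3.
A winning move leaves total XOR = 0, i.e. changes one component's Grundy value g to g ⊕ X where X is the current total.
Heap A: need g' = 1⊕3 = 2. Options: 15−1→G=0, 15−2→G=2, 15−5→G=4, 15−6→G=3, 15−7→G=5. Hits: 1.
Heap B: need g' = 2⊕3 = 1. Options: 24−1→G=1, 24−2→G=0, 24−5→G=5, 24−6→G=4, 24−7→G=3. Hits: 1.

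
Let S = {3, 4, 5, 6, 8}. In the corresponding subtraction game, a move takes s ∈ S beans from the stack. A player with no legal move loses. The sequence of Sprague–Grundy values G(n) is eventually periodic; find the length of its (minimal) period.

11

n :  0  1  2  3  4  5  6  7  8  9 10 11 12 13 14 15 16 17 18 19 20 21 22 23
G :  0  0  0  1  1  1  2  2  2  3  3  0  0  0  1  1  1  2  2  2  3  3  0  0
G(n+11) = G(n) holds for n = 0,…,7 (a full window of length max(S) = 8), so the sequence is purely periodic with period 11.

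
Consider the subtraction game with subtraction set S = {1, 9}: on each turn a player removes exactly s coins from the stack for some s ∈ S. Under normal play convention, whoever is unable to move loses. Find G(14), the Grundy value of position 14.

G(0) = 0
G(1) = mex{0} = 1
G(2) = mex{1} = 0
G(3) = mex{0} = 1
G(4) = mex{1} = 0
G(5) = mex{0} = 1
G(6) = mex{1} = 0
G(7) = mex{0} = 1
G(8) = mex{1} = 0
G(9) = mex{0,0} = 1
G(10) = mex{1,1} = 0
G(11) = mex{0,0} = 1
G(12) = mex{1,1} = 0
G(13) = mex{0,0} = 1
G(14) = mex{1,1} = 0

0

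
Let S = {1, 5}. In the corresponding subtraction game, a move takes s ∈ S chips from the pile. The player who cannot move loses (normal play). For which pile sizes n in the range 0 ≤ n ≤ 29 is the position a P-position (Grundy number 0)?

G(0) = 0
G(1) = mex{0} = 1
G(2) = mex{1} = 0
G(3) = mex{0} = 1
G(4) = mex{1} = 0
G(5) = mex{0,0} = 1
G(6) = mex{1,1} = 0
G(7) = mex{0,0} = 1
G(8) = mex{1,1} = 0
G(9) = mex{0,0} = 1
G(10) = mex{1,1} = 0
G(11) = mex{0,0} = 1
G(12) = mex{1,1} = 0
G(13) = mex{0,0} = 1
G(14) = mex{1,1} = 0
G(15) = mex{0,0} = 1
G(16) = mex{1,1} = 0
G(17) = mex{0,0} = 1
G(18) = mex{1,1} = 0
G(19) = mex{0,0} = 1
G(20) = mex{1,1} = 0
G(21) = mex{0,0} = 1
G(22) = mex{1,1} = 0
G(23) = mex{0,0} = 1
G(24) = mex{1,1} = 0
G(25) = mex{0,0} = 1
G(26) = mex{1,1} = 0
G(27) = mex{0,0} = 1
G(28) = mex{1,1} = 0
G(29) = mex{0,0} = 1
P-positions are exactly the n with G(n) = 0.

0, 2, 4, 6, 8, 10, 12, 14, 16, 18, 20, 22, 24, 26, 28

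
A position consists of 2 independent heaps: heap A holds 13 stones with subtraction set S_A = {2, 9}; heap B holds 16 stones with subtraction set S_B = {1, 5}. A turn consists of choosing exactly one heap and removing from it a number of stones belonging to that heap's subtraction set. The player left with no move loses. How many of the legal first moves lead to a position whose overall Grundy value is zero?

Heap A, S = {2, 9}:
G(0) = 0
G(1) = mex{} = 0
G(2) = mex{0} = 1
G(3) = mex{0} = 1
G(4) = mex{1} = 0
G(5) = mex{1} = 0
G(6) = mex{0} = 1
G(7) = mex{0} = 1
G(8) = mex{1} = 0
G(9) = mex{1,0} = 2
G(10) = mex{0,0} = 1
G(11) = mex{2,1} = 0
G(12) = mex{1,1} = 0
G(13) = mex{0,0} = 1
G_A(13) = 1.
Heap B, S = {1, 5}:
G(0) = 0
G(1) = mex{0} = 1
G(2) = mex{1} = 0
G(3) = mex{0} = 1
G(4) = mex{1} = 0
G(5) = mex{0,0} = 1
G(6) = mex{1,1} = 0
G(7) = mex{0,0} = 1
G(8) = mex{1,1} = 0
G(9) = mex{0,0} = 1
G(10) = mex{1,1} = 0
G(11) = mex{0,0} = 1
G(12) = mex{1,1} = 0
G(13) = mex{0,0} = 1
G(14) = mex{1,1} = 0
G(15) = mex{0,0} = 1
G(16) = mex{1,1} = 0
G_B(16) = 0.
Combined Grundy value = 1 ⊕ 0 = 1.
A winning move leaves total XOR = 0, i.e. changes one component's Grundy value g to g ⊕ X where X is the current total.
Heap A: need g' = 1⊕1 = 0. Options: 13−2→G=0, 13−9→G=0. Hits: 2.
Heap B: need g' = 0⊕1 = 1. Options: 16−1→G=1, 16−5→G=1. Hits: 2.

4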